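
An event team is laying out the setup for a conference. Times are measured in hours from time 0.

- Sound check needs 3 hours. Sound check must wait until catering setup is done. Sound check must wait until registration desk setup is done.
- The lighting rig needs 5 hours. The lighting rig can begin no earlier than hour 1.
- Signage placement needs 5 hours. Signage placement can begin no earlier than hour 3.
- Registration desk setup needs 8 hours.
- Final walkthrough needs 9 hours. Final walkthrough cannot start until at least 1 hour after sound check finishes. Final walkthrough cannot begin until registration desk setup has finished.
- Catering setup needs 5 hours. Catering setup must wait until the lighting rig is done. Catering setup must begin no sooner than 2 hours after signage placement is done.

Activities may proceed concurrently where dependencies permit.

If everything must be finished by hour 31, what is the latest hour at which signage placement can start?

6

To finish by hour 31, final walkthrough (duration 9) must start no later than hour 22.
Sound check feeds into final walkthrough (must start by hour 22, minus 1-hour gap → hour 21); so sound check must finish by hour 21 and therefore start by hour 18.
Since sound check (must start by hour 18) depends on it, catering setup must finish by hour 18. Backing off its 5-hour duration gives a latest start of hour 13.
Since catering setup (must start by hour 13, minus 2-hour gap → hour 11) depends on it, signage placement must finish by hour 11. Backing off its 5-hour duration gives a latest start of hour 6.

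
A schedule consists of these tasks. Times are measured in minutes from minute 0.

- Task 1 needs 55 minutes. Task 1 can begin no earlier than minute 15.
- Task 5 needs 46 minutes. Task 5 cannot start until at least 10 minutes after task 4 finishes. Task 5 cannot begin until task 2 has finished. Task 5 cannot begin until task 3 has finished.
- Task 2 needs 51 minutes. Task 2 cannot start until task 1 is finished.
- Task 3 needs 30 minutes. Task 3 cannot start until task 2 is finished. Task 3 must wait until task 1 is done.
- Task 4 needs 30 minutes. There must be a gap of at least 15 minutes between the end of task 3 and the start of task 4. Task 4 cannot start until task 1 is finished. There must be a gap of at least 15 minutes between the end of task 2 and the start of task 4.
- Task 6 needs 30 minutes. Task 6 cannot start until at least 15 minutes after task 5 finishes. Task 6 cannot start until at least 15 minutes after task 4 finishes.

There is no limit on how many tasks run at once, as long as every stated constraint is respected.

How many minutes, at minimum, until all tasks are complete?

Task 1 waits on its own release at minute 15, so it starts at minute 15 and finishes at 15 + 55 = minute 70.
Task 2 cannot begin until task 1 (finishes minute 70). It runs from minute 70 to 70 + 51 = minute 121.
Task 3 has to wait for task 2 (finishes minute 121); task 1 (finishes minute 70). The latest of these is minute 121, so task 3 runs minute 121 to 121 + 30 = minute 151.
Task 4 has to wait for task 3 (finishes minute 151, plus 15-minute gap → minute 166); task 1 (finishes minute 70); task 2 (finishes minute 121, plus 15-minute gap → minute 136). The latest of these is minute 166, so task 4 runs minute 166 to 166 + 30 = minute 196.
Task 5 has to wait for task 4 (finishes minute 196, plus 10-minute gap → minute 206); task 2 (finishes minute 121); task 3 (finishes minute 151). The latest of these is minute 206, so task 5 runs minute 206 to 206 + 46 = minute 252.
For task 6: task 5 (finishes minute 252, plus 15-minute gap → minute 267); task 4 (finishes minute 196, plus 15-minute gap → minute 211). Taking the maximum gives a start of minute 267, and it finishes at 267 + 30 = minute 297.
All tasks are finished once the last one completes. Finish times: Task 1 at 70, Task 2 at 121, Task 3 at 151, Task 4 at 196, Task 5 at 252, Task 6 at 297. The latest is minute 297.

297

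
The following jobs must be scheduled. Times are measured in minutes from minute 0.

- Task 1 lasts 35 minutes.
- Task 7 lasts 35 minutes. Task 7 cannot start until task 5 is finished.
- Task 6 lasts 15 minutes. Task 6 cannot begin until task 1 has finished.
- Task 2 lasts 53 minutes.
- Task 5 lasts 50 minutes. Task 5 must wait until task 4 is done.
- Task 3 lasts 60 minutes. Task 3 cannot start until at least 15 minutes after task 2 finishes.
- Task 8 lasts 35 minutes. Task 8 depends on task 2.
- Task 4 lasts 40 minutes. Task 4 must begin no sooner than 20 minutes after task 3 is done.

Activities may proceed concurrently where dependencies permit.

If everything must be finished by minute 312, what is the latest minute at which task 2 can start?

Nothing follows task 7; the deadline of minute 312 is its only limit. It must start by 312 − 35 = minute 277.
Task 5 must finish before task 7 (must start by minute 277). With a 50-minute duration, task 5 must start by 277 − 50 = minute 227.
Task 4 must finish before task 5 (must start by minute 227). With a 40-minute duration, task 4 must start by 227 − 40 = minute 187.
Since task 4 (must start by minute 187, minus 20-minute gap → minute 167) depends on it, task 3 must finish by minute 167. Backing off its 60-minute duration gives a latest start of minute 107.
Nothing follows task 8; the deadline of minute 312 is its only limit. It must start by 312 − 35 = minute 277.
Task 2 feeds task 3 (must start by minute 107, minus 15-minute gap → minute 92); task 8 (must start by minute 277). Taking the minimum, task 2 must finish by minute 92 and start by 92 − 53 = minute 39.

39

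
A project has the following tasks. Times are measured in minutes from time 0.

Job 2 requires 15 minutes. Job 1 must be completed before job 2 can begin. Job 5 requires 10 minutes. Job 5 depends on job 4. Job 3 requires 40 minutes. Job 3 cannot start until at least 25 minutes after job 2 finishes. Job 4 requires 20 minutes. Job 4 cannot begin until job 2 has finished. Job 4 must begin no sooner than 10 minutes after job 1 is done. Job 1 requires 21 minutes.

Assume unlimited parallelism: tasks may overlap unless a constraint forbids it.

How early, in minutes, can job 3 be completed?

Job 1 has no prerequisites, so it starts at minute 0 and finishes at minute 21.
After job 1 (finishes minute 21), job 2 can start at minute 21 and finishes at minute 36.
After job 2 (finishes minute 36, plus 25-minute gap → minute 61), job 3 can start at minute 61 and finishes at minute 101.

101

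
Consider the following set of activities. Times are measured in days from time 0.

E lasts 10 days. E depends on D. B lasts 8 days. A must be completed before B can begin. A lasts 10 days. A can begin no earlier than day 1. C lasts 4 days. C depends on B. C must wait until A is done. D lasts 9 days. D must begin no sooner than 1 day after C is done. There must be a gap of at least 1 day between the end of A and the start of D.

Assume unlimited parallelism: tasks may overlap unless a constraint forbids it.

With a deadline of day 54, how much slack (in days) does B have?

A cannot begin until its own release at day 1. It runs from day 1 to 1 + 10 = day 11.
B cannot begin until A (finishes day 11). It runs from day 11 to 11 + 8 = day 19.

Working backward from the deadline:
To finish by day 54, E (duration 10) must start no later than day 44.
D feeds into E (must start by day 44); so D must finish by day 44 and therefore start by day 35.
C feeds into D (must start by day 35, minus 1-day gap → day 34); so C must finish by day 34 and therefore start by day 30.
B feeds into C (must start by day 30); so B must finish by day 30 and therefore start by day 22.
So B can start as early as day 11 and as late as day 22, giving 22 − 11 = 11 days of slack.

11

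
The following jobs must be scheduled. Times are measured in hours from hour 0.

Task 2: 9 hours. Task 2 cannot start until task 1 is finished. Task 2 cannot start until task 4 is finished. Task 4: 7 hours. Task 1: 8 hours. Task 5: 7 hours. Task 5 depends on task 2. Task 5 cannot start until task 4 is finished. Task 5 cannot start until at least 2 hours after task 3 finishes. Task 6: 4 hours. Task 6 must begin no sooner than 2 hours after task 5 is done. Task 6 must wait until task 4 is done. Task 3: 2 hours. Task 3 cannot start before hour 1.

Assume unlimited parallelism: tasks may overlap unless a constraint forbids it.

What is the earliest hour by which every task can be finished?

Task 4 can start immediately at hour 0; it finishes at hour 7.
Task 3 cannot begin until its own release at hour 1. It runs from hour 1 to 1 + 2 = hour 3.
Task 1 has no prerequisites, so it starts at hour 0 and finishes at hour 8.
Task 2 cannot start until task 1 (finishes hour 8); task 4 (finishes hour 7). The controlling bound is hour 8, so task 2 finishes at 8 + 9 = hour 17.
Task 5 has to wait for task 2 (finishes hour 17); task 4 (finishes hour 7); task 3 (finishes hour 3, plus 2-hour gap → hour 5). The latest of these is hour 17, so task 5 runs hour 17 to 17 + 7 = hour 24.
For task 6: task 5 (finishes hour 24, plus 2-hour gap → hour 26); task 4 (finishes hour 7). Taking the maximum gives a start of hour 26, and it finishes at 26 + 4 = hour 30.
All tasks are finished once the last one completes. Finish times: Task 1 at 8, Task 2 at 17, Task 3 at 3, Task 4 at 7, Task 5 at 24, Task 6 at 30. The latest is hour 30.

30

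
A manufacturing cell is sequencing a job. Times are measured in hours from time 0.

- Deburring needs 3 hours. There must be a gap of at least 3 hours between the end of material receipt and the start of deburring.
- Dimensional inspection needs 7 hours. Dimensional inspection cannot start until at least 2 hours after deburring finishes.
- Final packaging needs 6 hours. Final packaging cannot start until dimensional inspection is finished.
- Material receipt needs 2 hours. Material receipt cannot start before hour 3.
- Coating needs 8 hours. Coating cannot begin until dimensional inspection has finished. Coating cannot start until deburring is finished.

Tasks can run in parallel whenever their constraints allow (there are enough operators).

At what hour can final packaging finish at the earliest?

26

Material receipt waits on its own release at hour 3, so it starts at hour 3 and finishes at 3 + 2 = hour 5.
After material receipt (finishes hour 5, plus 3-hour gap → hour 8), deburring can start at hour 8 and finishes at hour 11.
After deburring (finishes hour 11, plus 2-hour gap → hour 13), dimensional inspection can start at hour 13 and finishes at hour 20.
Final packaging waits on dimensional inspection (finishes hour 20), so it starts at hour 20 and finishes at 20 + 6 = hour 26.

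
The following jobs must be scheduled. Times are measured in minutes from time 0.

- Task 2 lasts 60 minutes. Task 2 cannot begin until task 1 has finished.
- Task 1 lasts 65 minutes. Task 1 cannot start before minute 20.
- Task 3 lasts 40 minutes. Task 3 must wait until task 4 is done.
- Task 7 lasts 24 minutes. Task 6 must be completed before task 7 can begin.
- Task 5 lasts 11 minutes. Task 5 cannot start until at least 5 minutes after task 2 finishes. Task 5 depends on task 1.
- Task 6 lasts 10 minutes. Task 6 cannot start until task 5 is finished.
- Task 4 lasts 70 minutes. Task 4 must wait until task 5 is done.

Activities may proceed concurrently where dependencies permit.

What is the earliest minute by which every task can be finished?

After its own release at minute 20, task 1 can start at minute 20 and finishes at minute 85.
Task 2 cannot begin until task 1 (finishes minute 85). It runs from minute 85 to 85 + 60 = minute 145.
Task 5 has to wait for task 2 (finishes minute 145, plus 5-minute gap → minute 150); task 1 (finishes minute 85). The latest of these is minute 150, so task 5 runs minute 150 to 150 + 11 = minute 161.
Task 6 cannot begin until task 5 (finishes minute 161). It runs from minute 161 to 161 + 10 = minute 171.
After task 6 (finishes minute 171), task 7 can start at minute 171 and finishes at minute 195.
Task 4 cannot begin until task 5 (finishes minute 161). It runs from minute 161 to 161 + 70 = minute 231.
Task 3 cannot begin until task 4 (finishes minute 231). It runs from minute 231 to 231 + 40 = minute 271.
All tasks are finished once the last one completes. Finish times: Task 1 at 85, Task 2 at 145, Task 3 at 271, Task 4 at 231, Task 5 at 161, Task 6 at 171, Task 7 at 195. The latest is minute 271.

271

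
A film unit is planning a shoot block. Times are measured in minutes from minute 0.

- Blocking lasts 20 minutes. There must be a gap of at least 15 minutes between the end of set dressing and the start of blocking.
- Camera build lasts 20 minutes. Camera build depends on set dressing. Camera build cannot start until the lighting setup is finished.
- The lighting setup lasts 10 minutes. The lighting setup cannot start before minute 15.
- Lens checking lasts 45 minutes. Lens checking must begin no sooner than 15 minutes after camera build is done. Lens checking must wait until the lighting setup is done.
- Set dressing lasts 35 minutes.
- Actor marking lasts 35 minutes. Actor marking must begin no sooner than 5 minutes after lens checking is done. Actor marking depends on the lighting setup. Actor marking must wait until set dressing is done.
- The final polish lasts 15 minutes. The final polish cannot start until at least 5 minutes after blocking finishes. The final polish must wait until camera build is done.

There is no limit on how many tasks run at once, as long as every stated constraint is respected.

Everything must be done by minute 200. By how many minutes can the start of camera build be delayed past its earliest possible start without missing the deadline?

45

The lighting setup cannot begin until its own release at minute 15. It runs from minute 15 to 15 + 10 = minute 25.
Set dressing can start immediately at minute 0; it finishes at minute 35.
Camera build cannot start until set dressing (finishes minute 35); the lighting setup (finishes minute 25). The controlling bound is minute 35, so camera build finishes at 35 + 20 = minute 55.

Working backward from the deadline:
Actor marking must finish by minute 200; it takes 35 minutes, so it must start by 200 − 35 = minute 165.
Since actor marking (must start by minute 165, minus 5-minute gap → minute 160) depends on it, lens checking must finish by minute 160. Backing off its 45-minute duration gives a latest start of minute 115.
To finish by minute 200, the final polish (duration 15) must start no later than minute 185.
Camera build has several dependents: lens checking (must start by minute 115, minus 15-minute gap → minute 100); the final polish (must start by minute 185). The earliest of those limits is minute 100, so camera build must start by 100 − 20 = minute 80.
So camera build can start as early as minute 35 and as late as minute 80, giving 80 − 35 = 45 minutes of slack.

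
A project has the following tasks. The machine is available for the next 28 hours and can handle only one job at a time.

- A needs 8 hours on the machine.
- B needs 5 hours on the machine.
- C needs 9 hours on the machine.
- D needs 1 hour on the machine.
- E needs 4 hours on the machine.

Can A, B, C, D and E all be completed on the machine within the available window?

Yes

Running back to back, the jobs need 8 + 5 + 9 + 1 + 4 = 27 hours on the machine.
Since 27 ≤ 28, they fit within the window.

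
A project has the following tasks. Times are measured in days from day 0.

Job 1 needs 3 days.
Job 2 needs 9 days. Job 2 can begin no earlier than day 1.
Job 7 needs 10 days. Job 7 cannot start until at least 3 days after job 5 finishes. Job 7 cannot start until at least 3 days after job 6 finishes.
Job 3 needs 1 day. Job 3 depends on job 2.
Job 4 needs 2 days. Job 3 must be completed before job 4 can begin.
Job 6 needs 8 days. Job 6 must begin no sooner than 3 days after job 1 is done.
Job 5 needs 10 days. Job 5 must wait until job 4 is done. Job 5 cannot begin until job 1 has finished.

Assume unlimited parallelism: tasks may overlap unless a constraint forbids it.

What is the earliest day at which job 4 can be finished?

13

After its own release at day 1, job 2 can start at day 1 and finishes at day 10.
Job 3 waits on job 2 (finishes day 10), so it starts at day 10 and finishes at 10 + 1 = day 11.
After job 3 (finishes day 11), job 4 can start at day 11 and finishes at day 13.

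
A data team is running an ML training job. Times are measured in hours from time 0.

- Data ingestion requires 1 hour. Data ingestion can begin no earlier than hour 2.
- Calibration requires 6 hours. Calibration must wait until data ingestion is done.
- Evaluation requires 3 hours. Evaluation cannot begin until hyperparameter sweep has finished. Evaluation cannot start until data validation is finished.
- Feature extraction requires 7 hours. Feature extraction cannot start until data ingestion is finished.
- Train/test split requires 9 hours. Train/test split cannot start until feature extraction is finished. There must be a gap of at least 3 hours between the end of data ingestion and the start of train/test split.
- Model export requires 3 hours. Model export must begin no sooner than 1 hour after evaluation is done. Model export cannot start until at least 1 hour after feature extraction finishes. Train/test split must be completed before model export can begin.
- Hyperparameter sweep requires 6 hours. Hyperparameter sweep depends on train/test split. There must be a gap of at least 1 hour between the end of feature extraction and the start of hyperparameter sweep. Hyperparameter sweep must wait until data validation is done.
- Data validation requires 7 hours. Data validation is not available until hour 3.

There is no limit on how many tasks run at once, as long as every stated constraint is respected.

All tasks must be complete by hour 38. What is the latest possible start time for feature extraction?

9

To finish by hour 38, model export (duration 3) must start no later than hour 35.
Evaluation must finish before model export (must start by hour 35, minus 1-hour gap → hour 34). With a 3-hour duration, evaluation must start by 34 − 3 = hour 31.
Hyperparameter sweep has to be done before evaluation (must start by hour 31). That means finishing by hour 31, i.e. starting by 31 − 6 = hour 25.
Train/test split feeds hyperparameter sweep (must start by hour 25); model export (must start by hour 35). Taking the minimum, train/test split must finish by hour 25 and start by 25 − 9 = hour 16.
Feature extraction has several dependents: train/test split (must start by hour 16); hyperparameter sweep (must start by hour 25, minus 1-hour gap → hour 24); model export (must start by hour 35, minus 1-hour gap → hour 34). The earliest of those limits is hour 16, so feature extraction must start by 16 − 7 = hour 9.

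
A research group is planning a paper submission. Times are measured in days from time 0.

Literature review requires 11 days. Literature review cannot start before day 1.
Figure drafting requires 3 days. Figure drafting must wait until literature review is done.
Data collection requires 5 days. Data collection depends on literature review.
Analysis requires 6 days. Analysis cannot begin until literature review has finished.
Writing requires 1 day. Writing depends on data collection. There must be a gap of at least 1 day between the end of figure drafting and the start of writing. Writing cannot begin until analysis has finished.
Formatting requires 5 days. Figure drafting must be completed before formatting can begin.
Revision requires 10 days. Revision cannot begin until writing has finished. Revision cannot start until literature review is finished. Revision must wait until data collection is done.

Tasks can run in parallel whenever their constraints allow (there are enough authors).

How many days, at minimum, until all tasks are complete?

29

Literature review cannot begin until its own release at day 1. It runs from day 1 to 1 + 11 = day 12.
After literature review (finishes day 12), figure drafting can start at day 12 and finishes at day 15.
Formatting cannot begin until figure drafting (finishes day 15). It runs from day 15 to 15 + 5 = day 20.
After literature review (finishes day 12), analysis can start at day 12 and finishes at day 18.
Data collection waits on literature review (finishes day 12), so it starts at day 12 and finishes at 12 + 5 = day 17.
For writing: data collection (finishes day 17); figure drafting (finishes day 15, plus 1-day gap → day 16); analysis (finishes day 18). Taking the maximum gives a start of day 18, and it finishes at 18 + 1 = day 19.
Revision has to wait for writing (finishes day 19); literature review (finishes day 12); data collection (finishes day 17). The latest of these is day 19, so revision runs day 19 to 19 + 10 = day 29.
All tasks are finished once the last one completes. Finish times: Literature review at 12, Data collection at 17, Analysis at 18, Figure drafting at 15, Writing at 19, Revision at 29, Formatting at 20. The latest is day 29.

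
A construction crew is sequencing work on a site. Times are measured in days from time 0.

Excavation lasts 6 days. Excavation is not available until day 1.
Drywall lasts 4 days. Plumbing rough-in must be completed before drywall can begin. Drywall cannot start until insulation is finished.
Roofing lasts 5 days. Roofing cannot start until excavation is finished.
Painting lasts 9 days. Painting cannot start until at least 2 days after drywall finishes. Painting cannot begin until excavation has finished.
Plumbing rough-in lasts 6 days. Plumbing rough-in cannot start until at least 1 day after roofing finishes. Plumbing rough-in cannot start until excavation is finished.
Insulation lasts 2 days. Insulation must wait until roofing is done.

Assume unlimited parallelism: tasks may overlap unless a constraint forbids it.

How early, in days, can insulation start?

12

Excavation cannot begin until its own release at day 1. It runs from day 1 to 1 + 6 = day 7.
Roofing waits on excavation (finishes day 7), so it starts at day 7 and finishes at 7 + 5 = day 12.
Insulation waits on roofing (finishes day 12), so the earliest it can start is day 12.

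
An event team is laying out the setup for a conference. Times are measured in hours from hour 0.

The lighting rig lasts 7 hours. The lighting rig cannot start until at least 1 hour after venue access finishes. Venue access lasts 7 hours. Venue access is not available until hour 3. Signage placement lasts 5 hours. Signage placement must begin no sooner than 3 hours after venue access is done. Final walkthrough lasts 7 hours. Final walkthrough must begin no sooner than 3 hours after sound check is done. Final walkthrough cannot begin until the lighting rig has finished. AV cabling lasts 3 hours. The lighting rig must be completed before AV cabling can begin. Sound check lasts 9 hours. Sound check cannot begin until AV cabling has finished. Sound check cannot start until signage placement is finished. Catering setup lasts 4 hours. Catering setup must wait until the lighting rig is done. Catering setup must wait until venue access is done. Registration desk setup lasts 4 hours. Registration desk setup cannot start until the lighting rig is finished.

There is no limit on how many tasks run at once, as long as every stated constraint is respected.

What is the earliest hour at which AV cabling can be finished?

21

After its own release at hour 3, venue access can start at hour 3 and finishes at hour 10.
The lighting rig waits on venue access (finishes hour 10, plus 1-hour gap → hour 11), so it starts at hour 11 and finishes at 11 + 7 = hour 18.
AV cabling waits on the lighting rig (finishes hour 18), so it starts at hour 18 and finishes at 18 + 3 = hour 21.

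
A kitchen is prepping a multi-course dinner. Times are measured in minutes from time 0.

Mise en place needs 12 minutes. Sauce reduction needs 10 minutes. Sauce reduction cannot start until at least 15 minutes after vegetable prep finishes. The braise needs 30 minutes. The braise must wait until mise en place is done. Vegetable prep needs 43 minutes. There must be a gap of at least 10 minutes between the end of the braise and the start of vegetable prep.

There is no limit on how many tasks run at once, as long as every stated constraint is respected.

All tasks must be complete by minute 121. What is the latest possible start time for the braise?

13

Sauce reduction has no dependents, so it just needs to finish by minute 121. Starting by 121 − 10 = minute 111 achieves that.
Vegetable prep has to be done before sauce reduction (must start by minute 111, minus 15-minute gap → minute 96). That means finishing by minute 96, i.e. starting by 96 − 43 = minute 53.
The braise must finish before vegetable prep (must start by minute 53, minus 10-minute gap → minute 43). With a 30-minute duration, the braise must start by 43 − 30 = minute 13.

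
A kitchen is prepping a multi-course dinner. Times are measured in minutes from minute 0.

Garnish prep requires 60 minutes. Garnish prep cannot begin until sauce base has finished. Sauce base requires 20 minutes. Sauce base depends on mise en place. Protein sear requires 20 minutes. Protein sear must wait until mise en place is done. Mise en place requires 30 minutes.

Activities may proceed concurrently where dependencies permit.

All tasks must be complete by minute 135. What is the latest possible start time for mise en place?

To finish by minute 135, garnish prep (duration 60) must start no later than minute 75.
Since garnish prep (must start by minute 75) depends on it, sauce base must finish by minute 75. Backing off its 20-minute duration gives a latest start of minute 55.
To finish by minute 135, protein sear (duration 20) must start no later than minute 115.
For mise en place: sauce base (must start by minute 55); protein sear (must start by minute 115). The most restrictive is minute 55; with a 30-minute duration, mise en place must start by minute 25.

25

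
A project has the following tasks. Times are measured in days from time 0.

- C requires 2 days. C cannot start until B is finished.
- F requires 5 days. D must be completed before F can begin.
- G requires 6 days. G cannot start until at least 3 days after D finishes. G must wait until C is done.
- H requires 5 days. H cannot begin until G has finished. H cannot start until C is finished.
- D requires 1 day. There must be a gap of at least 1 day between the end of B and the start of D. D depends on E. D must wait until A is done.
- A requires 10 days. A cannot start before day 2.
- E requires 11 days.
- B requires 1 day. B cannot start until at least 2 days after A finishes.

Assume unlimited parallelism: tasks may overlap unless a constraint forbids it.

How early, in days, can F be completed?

22

E has no prerequisites, so it starts at day 0 and finishes at day 11.
After its own release at day 2, A can start at day 2 and finishes at day 12.
B cannot begin until A (finishes day 12, plus 2-day gap → day 14). It runs from day 14 to 14 + 1 = day 15.
D needs all of B (finishes day 15, plus 1-day gap → day 16); E (finishes day 11); A (finishes day 12). That puts its earliest start at day 16; it finishes at 16 + 1 = day 17.
F cannot begin until D (finishes day 17). It runs from day 17 to 17 + 5 = day 22.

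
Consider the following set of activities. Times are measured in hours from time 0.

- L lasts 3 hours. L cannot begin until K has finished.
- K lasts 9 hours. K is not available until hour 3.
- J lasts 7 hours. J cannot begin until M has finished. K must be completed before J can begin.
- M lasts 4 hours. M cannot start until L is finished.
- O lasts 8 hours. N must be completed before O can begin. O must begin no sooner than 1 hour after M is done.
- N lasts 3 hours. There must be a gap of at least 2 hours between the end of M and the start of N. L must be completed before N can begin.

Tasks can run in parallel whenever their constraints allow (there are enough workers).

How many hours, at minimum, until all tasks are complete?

K cannot begin until its own release at hour 3. It runs from hour 3 to 3 + 9 = hour 12.
L cannot begin until K (finishes hour 12). It runs from hour 12 to 12 + 3 = hour 15.
After L (finishes hour 15), M can start at hour 15 and finishes at hour 19.
For N: M (finishes hour 19, plus 2-hour gap → hour 21); L (finishes hour 15). Taking the maximum gives a start of hour 21, and it finishes at 21 + 3 = hour 24.
O needs all of N (finishes hour 24); M (finishes hour 19, plus 1-hour gap → hour 20). That puts its earliest start at hour 24; it finishes at 24 + 8 = hour 32.
J needs all of M (finishes hour 19); K (finishes hour 12). That puts its earliest start at hour 19; it finishes at 19 + 7 = hour 26.
All tasks are finished once the last one completes. Finish times: J at 26, K at 12, L at 15, M at 19, N at 24, O at 32. The latest is hour 32.

32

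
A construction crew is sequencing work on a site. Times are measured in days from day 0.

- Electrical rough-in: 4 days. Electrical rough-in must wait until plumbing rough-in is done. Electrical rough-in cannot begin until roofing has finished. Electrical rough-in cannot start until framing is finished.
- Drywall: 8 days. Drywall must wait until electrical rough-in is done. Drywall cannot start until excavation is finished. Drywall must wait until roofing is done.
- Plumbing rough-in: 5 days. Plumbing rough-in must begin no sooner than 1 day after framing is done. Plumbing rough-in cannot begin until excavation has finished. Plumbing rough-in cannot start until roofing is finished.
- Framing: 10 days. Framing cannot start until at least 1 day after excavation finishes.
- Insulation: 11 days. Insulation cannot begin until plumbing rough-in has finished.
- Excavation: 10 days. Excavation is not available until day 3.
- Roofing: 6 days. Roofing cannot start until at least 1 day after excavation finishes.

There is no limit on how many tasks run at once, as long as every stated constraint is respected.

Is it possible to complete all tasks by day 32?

Excavation cannot begin until its own release at day 3. It runs from day 3 to 3 + 10 = day 13.
Roofing waits on excavation (finishes day 13, plus 1-day gap → day 14), so it starts at day 14 and finishes at 14 + 6 = day 20.
After excavation (finishes day 13, plus 1-day gap → day 14), framing can start at day 14 and finishes at day 24.
For plumbing rough-in: framing (finishes day 24, plus 1-day gap → day 25); excavation (finishes day 13); roofing (finishes day 20). Taking the maximum gives a start of day 25, and it finishes at 25 + 5 = day 30.
After plumbing rough-in (finishes day 30), insulation can start at day 30 and finishes at day 41.
Electrical rough-in needs all of plumbing rough-in (finishes day 30); roofing (finishes day 20); framing (finishes day 24). That puts its earliest start at day 30; it finishes at 30 + 4 = day 34.
Drywall cannot start until electrical rough-in (finishes day 34); excavation (finishes day 13); roofing (finishes day 20). The controlling bound is day 34, so drywall finishes at 34 + 8 = day 42.
The earliest everything can be done is day 42, which is after the deadline of 32, so it is not possible.

No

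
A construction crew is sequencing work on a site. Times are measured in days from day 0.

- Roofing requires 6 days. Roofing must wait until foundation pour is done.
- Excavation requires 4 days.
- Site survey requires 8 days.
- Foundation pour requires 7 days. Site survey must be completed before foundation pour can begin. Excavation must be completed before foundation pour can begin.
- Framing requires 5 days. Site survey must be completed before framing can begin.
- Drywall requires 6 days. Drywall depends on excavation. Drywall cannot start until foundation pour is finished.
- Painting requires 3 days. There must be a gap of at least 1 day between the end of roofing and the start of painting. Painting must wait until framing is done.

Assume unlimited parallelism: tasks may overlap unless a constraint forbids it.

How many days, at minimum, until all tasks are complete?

25

Excavation has no prerequisites, so it starts at day 0 and finishes at day 4.
Site survey can start immediately at day 0; it finishes at day 8.
Framing waits on site survey (finishes day 8), so it starts at day 8 and finishes at 8 + 5 = day 13.
Foundation pour cannot start until site survey (finishes day 8); excavation (finishes day 4). The controlling bound is day 8, so foundation pour finishes at 8 + 7 = day 15.
Drywall cannot start until excavation (finishes day 4); foundation pour (finishes day 15). The controlling bound is day 15, so drywall finishes at 15 + 6 = day 21.
After foundation pour (finishes day 15), roofing can start at day 15 and finishes at day 21.
Painting needs all of roofing (finishes day 21, plus 1-day gap → day 22); framing (finishes day 13). That puts its earliest start at day 22; it finishes at 22 + 3 = day 25.
All tasks are finished once the last one completes. Finish times: Site survey at 8, Excavation at 4, Foundation pour at 15, Framing at 13, Roofing at 21, Drywall at 21, Painting at 25. The latest is day 25.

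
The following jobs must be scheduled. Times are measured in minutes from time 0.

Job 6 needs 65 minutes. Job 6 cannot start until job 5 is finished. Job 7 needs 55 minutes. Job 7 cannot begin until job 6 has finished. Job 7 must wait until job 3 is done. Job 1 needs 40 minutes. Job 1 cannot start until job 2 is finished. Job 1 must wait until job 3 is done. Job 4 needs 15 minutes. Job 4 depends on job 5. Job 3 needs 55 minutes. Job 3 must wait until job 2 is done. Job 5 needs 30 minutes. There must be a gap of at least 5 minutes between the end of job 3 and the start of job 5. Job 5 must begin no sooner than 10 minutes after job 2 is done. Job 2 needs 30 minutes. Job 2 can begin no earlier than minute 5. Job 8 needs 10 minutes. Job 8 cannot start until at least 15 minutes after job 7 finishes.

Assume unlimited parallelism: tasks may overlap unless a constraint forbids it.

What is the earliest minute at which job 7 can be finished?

245

Job 2 cannot begin until its own release at minute 5. It runs from minute 5 to 5 + 30 = minute 35.
After job 2 (finishes minute 35), job 3 can start at minute 35 and finishes at minute 90.
Job 5 needs all of job 3 (finishes minute 90, plus 5-minute gap → minute 95); job 2 (finishes minute 35, plus 10-minute gap → minute 45). That puts its earliest start at minute 95; it finishes at 95 + 30 = minute 125.
After job 5 (finishes minute 125), job 6 can start at minute 125 and finishes at minute 190.
Job 7 has to wait for job 6 (finishes minute 190); job 3 (finishes minute 90). The latest of these is minute 190, so job 7 runs minute 190 to 190 + 55 = minute 245.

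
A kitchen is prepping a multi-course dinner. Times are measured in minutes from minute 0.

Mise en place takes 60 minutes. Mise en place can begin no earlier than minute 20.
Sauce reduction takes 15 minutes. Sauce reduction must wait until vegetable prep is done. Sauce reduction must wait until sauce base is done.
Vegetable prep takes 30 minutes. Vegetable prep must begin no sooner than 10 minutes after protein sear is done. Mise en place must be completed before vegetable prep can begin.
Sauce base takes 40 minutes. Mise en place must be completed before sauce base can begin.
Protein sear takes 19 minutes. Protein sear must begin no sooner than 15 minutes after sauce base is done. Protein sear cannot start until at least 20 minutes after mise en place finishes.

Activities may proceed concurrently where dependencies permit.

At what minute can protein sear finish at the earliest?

Mise en place waits on its own release at minute 20, so it starts at minute 20 and finishes at 20 + 60 = minute 80.
After mise en place (finishes minute 80), sauce base can start at minute 80 and finishes at minute 120.
Protein sear needs all of sauce base (finishes minute 120, plus 15-minute gap → minute 135); mise en place (finishes minute 80, plus 20-minute gap → minute 100). That puts its earliest start at minute 135; it finishes at 135 + 19 = minute 154.

154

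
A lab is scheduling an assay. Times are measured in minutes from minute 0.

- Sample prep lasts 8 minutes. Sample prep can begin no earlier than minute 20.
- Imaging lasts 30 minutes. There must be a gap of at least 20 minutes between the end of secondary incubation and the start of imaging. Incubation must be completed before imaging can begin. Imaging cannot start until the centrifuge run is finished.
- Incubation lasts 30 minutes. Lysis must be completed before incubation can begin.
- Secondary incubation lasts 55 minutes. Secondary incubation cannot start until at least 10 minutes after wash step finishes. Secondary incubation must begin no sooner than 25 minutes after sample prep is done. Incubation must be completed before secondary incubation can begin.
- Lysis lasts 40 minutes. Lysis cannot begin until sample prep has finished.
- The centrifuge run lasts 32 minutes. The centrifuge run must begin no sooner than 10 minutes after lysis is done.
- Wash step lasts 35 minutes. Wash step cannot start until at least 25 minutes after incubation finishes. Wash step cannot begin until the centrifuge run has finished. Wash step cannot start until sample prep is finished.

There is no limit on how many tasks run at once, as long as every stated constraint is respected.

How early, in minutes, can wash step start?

123

Sample prep cannot begin until its own release at minute 20. It runs from minute 20 to 20 + 8 = minute 28.
Lysis waits on sample prep (finishes minute 28), so it starts at minute 28 and finishes at 28 + 40 = minute 68.
The centrifuge run cannot begin until lysis (finishes minute 68, plus 10-minute gap → minute 78). It runs from minute 78 to 78 + 32 = minute 110.
Incubation waits on lysis (finishes minute 68), so it starts at minute 68 and finishes at 68 + 30 = minute 98.
Wash step waits on incubation (finishes minute 98, plus 25-minute gap → minute 123); the centrifuge run (finishes minute 110); sample prep (finishes minute 28). The latest of these is minute 123, which is the earliest wash step can start.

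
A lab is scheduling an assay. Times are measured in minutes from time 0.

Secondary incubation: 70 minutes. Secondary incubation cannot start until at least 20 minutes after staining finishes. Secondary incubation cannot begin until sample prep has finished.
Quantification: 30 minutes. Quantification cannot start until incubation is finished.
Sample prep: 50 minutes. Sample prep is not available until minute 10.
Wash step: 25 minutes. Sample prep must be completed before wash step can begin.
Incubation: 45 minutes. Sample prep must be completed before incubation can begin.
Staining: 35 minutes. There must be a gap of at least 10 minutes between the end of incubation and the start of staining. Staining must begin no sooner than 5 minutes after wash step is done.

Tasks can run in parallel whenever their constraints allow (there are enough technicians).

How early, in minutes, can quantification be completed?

135

Sample prep cannot begin until its own release at minute 10. It runs from minute 10 to 10 + 50 = minute 60.
After sample prep (finishes minute 60), incubation can start at minute 60 and finishes at minute 105.
Quantification cannot begin until incubation (finishes minute 105). It runs from minute 105 to 105 + 30 = minute 135.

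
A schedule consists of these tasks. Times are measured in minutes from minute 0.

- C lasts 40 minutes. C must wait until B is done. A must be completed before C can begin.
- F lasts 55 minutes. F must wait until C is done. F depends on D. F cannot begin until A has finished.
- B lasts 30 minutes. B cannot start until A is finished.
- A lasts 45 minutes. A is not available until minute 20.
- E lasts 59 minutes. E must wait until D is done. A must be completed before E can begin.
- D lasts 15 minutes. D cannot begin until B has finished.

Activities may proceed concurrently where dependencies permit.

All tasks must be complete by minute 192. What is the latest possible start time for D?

118

F must finish by minute 192; it takes 55 minutes, so it must start by 192 − 55 = minute 137.
E must finish by minute 192; it takes 59 minutes, so it must start by 192 − 59 = minute 133.
For D: E (must start by minute 133); F (must start by minute 137). The most restrictive is minute 133; with a 15-minute duration, D must start by minute 118.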